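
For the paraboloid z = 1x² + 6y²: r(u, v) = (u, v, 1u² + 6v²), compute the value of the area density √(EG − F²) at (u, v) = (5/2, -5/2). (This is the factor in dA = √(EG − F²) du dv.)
√(EG − F²)|_{(5/2, -5/2)} = sqrt(926)

E = 4*u^2 + 1, F = 24*u*v, G = 144*v^2 + 1, so EG − F² = 4*u^2 + 144*v^2 + 1. Taking the positive square root: √(EG − F²) = sqrt(4*u^2 + 144*v^2 + 1). At (u, v) = (5/2, -5/2): sqrt(926).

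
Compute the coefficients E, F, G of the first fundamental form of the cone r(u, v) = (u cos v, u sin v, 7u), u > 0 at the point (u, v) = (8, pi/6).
E = 50;  F = 0;  G = 64

Partials: r_u = (cos(v), sin(v), 7), r_v = (-u*sin(v), u*cos(v), 0). As functions of (u, v):
  E = r_u · r_u = 50,
  F = r_u · r_v = 0,
  G = r_v · r_v = u^2.
Evaluating at (u, v) = (8, pi/6): E = 50, F = 0, G = 64.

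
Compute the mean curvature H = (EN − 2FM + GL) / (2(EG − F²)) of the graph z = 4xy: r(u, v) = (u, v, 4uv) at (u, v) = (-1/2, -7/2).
H = -112*sqrt(201)/40401

With E = 16*v^2 + 1, F = 16*u*v, G = 16*u^2 + 1, L = 0, M = 4/sqrt(16*u^2 + 16*v^2 + 1), N = 0, assemble
  H = (EN − 2FM + GL) / (2(EG − F²)) = -64*u*v/(16*u^2 + 16*v^2 + 1)^(3/2).
At (u, v) = (-1/2, -7/2): H = -112*sqrt(201)/40401.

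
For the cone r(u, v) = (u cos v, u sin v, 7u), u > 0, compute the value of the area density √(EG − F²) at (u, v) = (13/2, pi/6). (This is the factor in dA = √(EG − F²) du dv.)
√(EG − F²)|_{(13/2, pi/6)} = 65*sqrt(2)/2

E = 50, F = 0, G = u^2, so EG − F² = 50*u^2. Taking the positive square root: √(EG − F²) = 5*sqrt(2)*Abs(u). At (u, v) = (13/2, pi/6): 65*sqrt(2)/2.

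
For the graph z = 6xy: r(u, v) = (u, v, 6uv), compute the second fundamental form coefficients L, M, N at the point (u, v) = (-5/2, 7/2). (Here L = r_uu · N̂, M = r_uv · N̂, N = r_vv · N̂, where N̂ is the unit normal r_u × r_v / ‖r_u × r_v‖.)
L = 0;  M = 6*sqrt(667)/667;  N = 0

Compute the unit normal N̂(u, v) = (-6*v/sqrt(36*u^2 + 36*v^2 + 1), -6*u/sqrt(36*u^2 + 36*v^2 + 1), 1/sqrt(36*u^2 + 36*v^2 + 1)), and the second partials r_uu, r_uv, r_vv. Take dot products:
  L(u, v) = r_uu · N̂ = 0,
  M(u, v) = r_uv · N̂ = 6/sqrt(36*u^2 + 36*v^2 + 1),
  N(u, v) = r_vv · N̂ = 0.
Evaluating at (u, v) = (-5/2, 7/2):
  L = 0, M = 6*sqrt(667)/667, N = 0.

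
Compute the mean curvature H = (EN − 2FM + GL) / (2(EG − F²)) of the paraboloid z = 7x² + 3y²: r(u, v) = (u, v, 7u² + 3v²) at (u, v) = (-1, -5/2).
H = 2173*sqrt(422)/178084

With E = 196*u^2 + 1, F = 84*u*v, G = 36*v^2 + 1, L = 14/sqrt(196*u^2 + 36*v^2 + 1), M = 0, N = 6/sqrt(196*u^2 + 36*v^2 + 1), assemble
  H = (EN − 2FM + GL) / (2(EG − F²)) = 2*(294*u^2 + 126*v^2 + 5)/(196*u^2 + 36*v^2 + 1)^(3/2).
At (u, v) = (-1, -5/2): H = 2173*sqrt(422)/178084.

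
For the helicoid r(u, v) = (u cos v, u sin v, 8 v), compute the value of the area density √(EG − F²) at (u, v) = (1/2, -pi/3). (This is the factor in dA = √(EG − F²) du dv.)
√(EG − F²)|_{(1/2, -pi/3)} = sqrt(257)/2

E = 1, F = 0, G = u^2 + 64, so EG − F² = u^2 + 64. Taking the positive square root: √(EG − F²) = sqrt(u^2 + 64). At (u, v) = (1/2, -pi/3): sqrt(257)/2.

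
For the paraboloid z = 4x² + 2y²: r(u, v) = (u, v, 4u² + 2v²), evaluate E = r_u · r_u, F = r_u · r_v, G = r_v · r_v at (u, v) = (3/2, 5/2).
E = 145;  F = 120;  G = 101

Partials: r_u = (1, 0, 8*u), r_v = (0, 1, 4*v). As functions of (u, v):
  E = r_u · r_u = 64*u^2 + 1,
  F = r_u · r_v = 32*u*v,
  G = r_v · r_v = 16*v^2 + 1.
Evaluating at (u, v) = (3/2, 5/2): E = 145, F = 120, G = 101.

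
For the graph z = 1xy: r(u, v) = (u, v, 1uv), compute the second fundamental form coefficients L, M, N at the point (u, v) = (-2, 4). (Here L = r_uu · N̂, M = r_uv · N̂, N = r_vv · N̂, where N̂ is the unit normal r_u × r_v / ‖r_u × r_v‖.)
L = 0;  M = sqrt(21)/21;  N = 0

Compute the unit normal N̂(u, v) = (-v/sqrt(u^2 + v^2 + 1), -u/sqrt(u^2 + v^2 + 1), 1/sqrt(u^2 + v^2 + 1)), and the second partials r_uu, r_uv, r_vv. Take dot products:
  L(u, v) = r_uu · N̂ = 0,
  M(u, v) = r_uv · N̂ = 1/sqrt(u^2 + v^2 + 1),
  N(u, v) = r_vv · N̂ = 0.
Evaluating at (u, v) = (-2, 4):
  L = 0, M = sqrt(21)/21, N = 0.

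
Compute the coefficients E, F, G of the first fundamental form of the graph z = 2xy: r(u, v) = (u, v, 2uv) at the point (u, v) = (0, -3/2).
E = 10;  F = 0;  G = 1

Partials: r_u = (1, 0, 2*v), r_v = (0, 1, 2*u). As functions of (u, v):
  E = r_u · r_u = 4*v^2 + 1,
  F = r_u · r_v = 4*u*v,
  G = r_v · r_v = 4*u^2 + 1.
Evaluating at (u, v) = (0, -3/2): E = 10, F = 0, G = 1.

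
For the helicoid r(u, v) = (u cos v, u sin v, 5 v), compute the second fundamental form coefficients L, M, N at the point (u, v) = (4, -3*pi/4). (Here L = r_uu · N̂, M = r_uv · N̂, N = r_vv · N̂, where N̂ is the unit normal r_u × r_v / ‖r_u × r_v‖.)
L = 0;  M = -5*sqrt(41)/41;  N = 0

Compute the unit normal N̂(u, v) = (5*sin(v)/sqrt(u^2 + 25), -5*cos(v)/sqrt(u^2 + 25), u/sqrt(u^2 + 25)), and the second partials r_uu, r_uv, r_vv. Take dot products:
  L(u, v) = r_uu · N̂ = 0,
  M(u, v) = r_uv · N̂ = -5/sqrt(u^2 + 25),
  N(u, v) = r_vv · N̂ = 0.
Evaluating at (u, v) = (4, -3*pi/4):
  L = 0, M = -5*sqrt(41)/41, N = 0.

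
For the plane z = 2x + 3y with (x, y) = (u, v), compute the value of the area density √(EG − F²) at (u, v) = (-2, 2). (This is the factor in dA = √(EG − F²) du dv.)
√(EG − F²)|_{(-2, 2)} = sqrt(14)

E = 5, F = 6, G = 10, so EG − F² = 14. Taking the positive square root: √(EG − F²) = sqrt(14). At (u, v) = (-2, 2): sqrt(14).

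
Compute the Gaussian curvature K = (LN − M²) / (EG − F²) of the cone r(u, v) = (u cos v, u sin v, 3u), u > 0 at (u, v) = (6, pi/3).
K = 0

Coefficients of the first fundamental form: E = 10, F = 0, G = u^2.
Coefficients of the second fundamental form: L = 0, M = 0, N = 3*sqrt(10)*u^2/(10*Abs(u)).
Assemble K = (LN − M²)/(EG − F²) = 0. At (u, v) = (6, pi/3): K = 0.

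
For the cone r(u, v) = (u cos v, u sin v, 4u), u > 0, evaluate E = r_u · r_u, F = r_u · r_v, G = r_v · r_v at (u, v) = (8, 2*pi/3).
E = 17;  F = 0;  G = 64

Partials: r_u = (cos(v), sin(v), 4), r_v = (-u*sin(v), u*cos(v), 0). As functions of (u, v):
  E = r_u · r_u = 17,
  F = r_u · r_v = 0,
  G = r_v · r_v = u^2.
Evaluating at (u, v) = (8, 2*pi/3): E = 17, F = 0, G = 64.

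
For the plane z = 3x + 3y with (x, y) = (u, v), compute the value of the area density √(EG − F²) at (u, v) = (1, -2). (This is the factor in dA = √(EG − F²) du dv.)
√(EG − F²)|_{(1, -2)} = sqrt(19)

E = 10, F = 9, G = 10, so EG − F² = 19. Taking the positive square root: √(EG − F²) = sqrt(19). At (u, v) = (1, -2): sqrt(19).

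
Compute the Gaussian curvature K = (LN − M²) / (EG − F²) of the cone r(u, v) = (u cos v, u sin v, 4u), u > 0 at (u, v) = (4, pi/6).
K = 0

Coefficients of the first fundamental form: E = 17, F = 0, G = u^2.
Coefficients of the second fundamental form: L = 0, M = 0, N = 4*sqrt(17)*u^2/(17*Abs(u)).
Assemble K = (LN − M²)/(EG − F²) = 0. At (u, v) = (4, pi/6): K = 0.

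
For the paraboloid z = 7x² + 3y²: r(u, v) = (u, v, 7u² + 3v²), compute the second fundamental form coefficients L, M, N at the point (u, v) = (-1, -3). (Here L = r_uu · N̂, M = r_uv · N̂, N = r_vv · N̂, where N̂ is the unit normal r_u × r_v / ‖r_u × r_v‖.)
L = 14*sqrt(521)/521;  M = 0;  N = 6*sqrt(521)/521

Compute the unit normal N̂(u, v) = (-14*u/sqrt(196*u^2 + 36*v^2 + 1), -6*v/sqrt(196*u^2 + 36*v^2 + 1), 1/sqrt(196*u^2 + 36*v^2 + 1)), and the second partials r_uu, r_uv, r_vv. Take dot products:
  L(u, v) = r_uu · N̂ = 14/sqrt(196*u^2 + 36*v^2 + 1),
  M(u, v) = r_uv · N̂ = 0,
  N(u, v) = r_vv · N̂ = 6/sqrt(196*u^2 + 36*v^2 + 1).
Evaluating at (u, v) = (-1, -3):
  L = 14*sqrt(521)/521, M = 0, N = 6*sqrt(521)/521.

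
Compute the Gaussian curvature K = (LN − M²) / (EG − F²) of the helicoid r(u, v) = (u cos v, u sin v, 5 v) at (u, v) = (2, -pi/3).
K = -25/841

Coefficients of the first fundamental form: E = 1, F = 0, G = u^2 + 25.
Coefficients of the second fundamental form: L = 0, M = -5/sqrt(u^2 + 25), N = 0.
Assemble K = (LN − M²)/(EG − F²) = -25/(u^2 + 25)^2. At (u, v) = (2, -pi/3): K = -25/841.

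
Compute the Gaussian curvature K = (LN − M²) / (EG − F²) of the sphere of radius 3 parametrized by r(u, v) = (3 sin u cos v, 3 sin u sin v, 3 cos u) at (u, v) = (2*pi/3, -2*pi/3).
K = 1/9

Coefficients of the first fundamental form: E = 9, F = 0, G = 9*sin(u)^2.
Coefficients of the second fundamental form: L = -3*sin(u)/Abs(sin(u)), M = 0, N = -3*sin(u)^3/Abs(sin(u)).
Assemble K = (LN − M²)/(EG − F²) = 1/9. At (u, v) = (2*pi/3, -2*pi/3): K = 1/9.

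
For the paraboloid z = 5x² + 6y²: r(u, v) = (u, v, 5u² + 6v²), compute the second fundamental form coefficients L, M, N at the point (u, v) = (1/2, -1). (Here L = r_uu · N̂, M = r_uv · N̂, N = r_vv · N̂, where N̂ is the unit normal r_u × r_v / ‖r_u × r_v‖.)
L = sqrt(170)/17;  M = 0;  N = 6*sqrt(170)/85

Compute the unit normal N̂(u, v) = (-10*u/sqrt(100*u^2 + 144*v^2 + 1), -12*v/sqrt(100*u^2 + 144*v^2 + 1), 1/sqrt(100*u^2 + 144*v^2 + 1)), and the second partials r_uu, r_uv, r_vv. Take dot products:
  L(u, v) = r_uu · N̂ = 10/sqrt(100*u^2 + 144*v^2 + 1),
  M(u, v) = r_uv · N̂ = 0,
  N(u, v) = r_vv · N̂ = 12/sqrt(100*u^2 + 144*v^2 + 1).
Evaluating at (u, v) = (1/2, -1):
  L = sqrt(170)/17, M = 0, N = 6*sqrt(170)/85.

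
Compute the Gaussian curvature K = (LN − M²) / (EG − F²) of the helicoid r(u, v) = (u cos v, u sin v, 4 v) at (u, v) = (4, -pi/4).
K = -1/64

Coefficients of the first fundamental form: E = 1, F = 0, G = u^2 + 16.
Coefficients of the second fundamental form: L = 0, M = -4/sqrt(u^2 + 16), N = 0.
Assemble K = (LN − M²)/(EG − F²) = -16/(u^2 + 16)^2. At (u, v) = (4, -pi/4): K = -1/64.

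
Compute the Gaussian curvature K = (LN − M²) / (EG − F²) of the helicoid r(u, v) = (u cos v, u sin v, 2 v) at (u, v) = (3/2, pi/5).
K = -64/625

Coefficients of the first fundamental form: E = 1, F = 0, G = u^2 + 4.
Coefficients of the second fundamental form: L = 0, M = -2/sqrt(u^2 + 4), N = 0.
Assemble K = (LN − M²)/(EG − F²) = -4/(u^2 + 4)^2. At (u, v) = (3/2, pi/5): K = -64/625.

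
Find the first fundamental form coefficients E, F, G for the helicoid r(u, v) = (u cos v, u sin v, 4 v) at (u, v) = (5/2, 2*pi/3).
E = 1;  F = 0;  G = 89/4

Partials: r_u = (cos(v), sin(v), 0), r_v = (-u*sin(v), u*cos(v), 4). As functions of (u, v):
  E = r_u · r_u = 1,
  F = r_u · r_v = 0,
  G = r_v · r_v = u^2 + 16.
Evaluating at (u, v) = (5/2, 2*pi/3): E = 1, F = 0, G = 89/4.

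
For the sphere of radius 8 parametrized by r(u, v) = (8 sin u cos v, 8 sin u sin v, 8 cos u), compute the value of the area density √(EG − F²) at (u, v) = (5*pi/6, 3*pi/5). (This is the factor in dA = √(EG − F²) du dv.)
√(EG − F²)|_{(5*pi/6, 3*pi/5)} = 32

E = 64, F = 0, G = 64*sin(u)^2, so EG − F² = 4096*sin(u)^2. Taking the positive square root: √(EG − F²) = 64*Abs(sin(u)). At (u, v) = (5*pi/6, 3*pi/5): 32.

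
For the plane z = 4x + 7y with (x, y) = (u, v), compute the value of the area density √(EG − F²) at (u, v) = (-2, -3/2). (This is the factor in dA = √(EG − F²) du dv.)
√(EG − F²)|_{(-2, -3/2)} = sqrt(66)

E = 17, F = 28, G = 50, so EG − F² = 66. Taking the positive square root: √(EG − F²) = sqrt(66). At (u, v) = (-2, -3/2): sqrt(66).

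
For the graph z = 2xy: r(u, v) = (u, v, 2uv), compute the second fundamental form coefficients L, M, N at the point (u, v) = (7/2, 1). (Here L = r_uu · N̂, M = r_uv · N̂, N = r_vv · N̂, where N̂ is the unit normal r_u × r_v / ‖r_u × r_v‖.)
L = 0;  M = sqrt(6)/9;  N = 0

Compute the unit normal N̂(u, v) = (-2*v/sqrt(4*u^2 + 4*v^2 + 1), -2*u/sqrt(4*u^2 + 4*v^2 + 1), 1/sqrt(4*u^2 + 4*v^2 + 1)), and the second partials r_uu, r_uv, r_vv. Take dot products:
  L(u, v) = r_uu · N̂ = 0,
  M(u, v) = r_uv · N̂ = 2/sqrt(4*u^2 + 4*v^2 + 1),
  N(u, v) = r_vv · N̂ = 0.
Evaluating at (u, v) = (7/2, 1):
  L = 0, M = sqrt(6)/9, N = 0.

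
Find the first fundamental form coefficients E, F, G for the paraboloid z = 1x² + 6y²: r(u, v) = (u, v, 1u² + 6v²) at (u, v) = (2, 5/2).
E = 17;  F = 120;  G = 901

Partials: r_u = (1, 0, 2*u), r_v = (0, 1, 12*v). As functions of (u, v):
  E = r_u · r_u = 4*u^2 + 1,
  F = r_u · r_v = 24*u*v,
  G = r_v · r_v = 144*v^2 + 1.
Evaluating at (u, v) = (2, 5/2): E = 17, F = 120, G = 901.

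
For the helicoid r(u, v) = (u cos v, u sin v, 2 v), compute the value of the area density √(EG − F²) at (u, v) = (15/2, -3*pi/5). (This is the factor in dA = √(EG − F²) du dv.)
√(EG − F²)|_{(15/2, -3*pi/5)} = sqrt(241)/2

E = 1, F = 0, G = u^2 + 4, so EG − F² = u^2 + 4. Taking the positive square root: √(EG − F²) = sqrt(u^2 + 4). At (u, v) = (15/2, -3*pi/5): sqrt(241)/2.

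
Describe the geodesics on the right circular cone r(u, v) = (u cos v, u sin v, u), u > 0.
The cone is flat away from the apex (K = 0). Slitting along a generator and unrolling gives an isometry to a sector of the plane; geodesics are the pre-images of straight lines in that sector. In particular, generators (v = const) are geodesics, and generic geodesics spiral from a minimum-distance point before returning to infinity.

For this cone, E = 2, F = 0, G = u², so EG − F² = 2u² > 0 (u > 0), and direct computation gives K = 0 away from the apex. Flatness lets us unroll the cone along a generator into a planar sector of angle 2π/√2 = π√2 ≈ 4.44 rad; geodesics on the cone are exactly the curves that develop to straight lines in this sector. Generators (v = const) develop to rays through the sector's vertex and are geodesics; the circles u = const develop to circular arcs and are not geodesics.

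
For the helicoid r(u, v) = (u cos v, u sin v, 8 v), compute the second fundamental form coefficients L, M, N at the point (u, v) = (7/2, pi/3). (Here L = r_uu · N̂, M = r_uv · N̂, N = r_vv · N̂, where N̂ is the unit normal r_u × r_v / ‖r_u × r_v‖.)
L = 0;  M = -16*sqrt(305)/305;  N = 0

Compute the unit normal N̂(u, v) = (8*sin(v)/sqrt(u^2 + 64), -8*cos(v)/sqrt(u^2 + 64), u/sqrt(u^2 + 64)), and the second partials r_uu, r_uv, r_vv. Take dot products:
  L(u, v) = r_uu · N̂ = 0,
  M(u, v) = r_uv · N̂ = -8/sqrt(u^2 + 64),
  N(u, v) = r_vv · N̂ = 0.
Evaluating at (u, v) = (7/2, pi/3):
  L = 0, M = -16*sqrt(305)/305, N = 0.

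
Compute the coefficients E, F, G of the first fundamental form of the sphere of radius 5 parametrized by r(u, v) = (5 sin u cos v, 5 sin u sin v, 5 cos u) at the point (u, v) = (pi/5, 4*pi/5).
E = 25;  F = 0;  G = 125/8 - 25*sqrt(5)/8

Partials: r_u = (5*cos(u)*cos(v), 5*sin(v)*cos(u), -5*sin(u)), r_v = (-5*sin(u)*sin(v), 5*sin(u)*cos(v), 0). As functions of (u, v):
  E = r_u · r_u = 25,
  F = r_u · r_v = 0,
  G = r_v · r_v = 25*sin(u)^2.
Evaluating at (u, v) = (pi/5, 4*pi/5): E = 25, F = 0, G = 125/8 - 25*sqrt(5)/8.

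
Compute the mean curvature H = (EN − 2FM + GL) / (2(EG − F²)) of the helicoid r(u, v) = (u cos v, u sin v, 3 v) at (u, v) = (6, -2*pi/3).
H = 0

With E = 1, F = 0, G = u^2 + 9, L = 0, M = -3/sqrt(u^2 + 9), N = 0, assemble
  H = (EN − 2FM + GL) / (2(EG − F²)) = 0.
At (u, v) = (6, -2*pi/3): H = 0.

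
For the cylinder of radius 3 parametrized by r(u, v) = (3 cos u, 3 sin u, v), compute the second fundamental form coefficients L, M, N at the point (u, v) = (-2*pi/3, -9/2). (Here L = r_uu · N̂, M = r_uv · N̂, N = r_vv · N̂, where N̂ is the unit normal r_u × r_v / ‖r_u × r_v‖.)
L = -3;  M = 0;  N = 0

Compute the unit normal N̂(u, v) = (cos(u), sin(u), 0), and the second partials r_uu, r_uv, r_vv. Take dot products:
  L(u, v) = r_uu · N̂ = -3,
  M(u, v) = r_uv · N̂ = 0,
  N(u, v) = r_vv · N̂ = 0.
Evaluating at (u, v) = (-2*pi/3, -9/2):
  L = -3, M = 0, N = 0.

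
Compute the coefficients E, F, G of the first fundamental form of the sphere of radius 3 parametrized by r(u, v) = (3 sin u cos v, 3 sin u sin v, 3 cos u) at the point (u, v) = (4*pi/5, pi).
E = 9;  F = 0;  G = 45/8 - 9*sqrt(5)/8

Partials: r_u = (3*cos(u)*cos(v), 3*sin(v)*cos(u), -3*sin(u)), r_v = (-3*sin(u)*sin(v), 3*sin(u)*cos(v), 0). As functions of (u, v):
  E = r_u · r_u = 9,
  F = r_u · r_v = 0,
  G = r_v · r_v = 9*sin(u)^2.
Evaluating at (u, v) = (4*pi/5, pi): E = 9, F = 0, G = 45/8 - 9*sqrt(5)/8.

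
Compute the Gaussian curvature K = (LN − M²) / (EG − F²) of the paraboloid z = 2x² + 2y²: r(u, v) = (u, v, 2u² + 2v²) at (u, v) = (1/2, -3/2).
K = 16/1681

Coefficients of the first fundamental form: E = 16*u^2 + 1, F = 16*u*v, G = 16*v^2 + 1.
Coefficients of the second fundamental form: L = 4/sqrt(16*u^2 + 16*v^2 + 1), M = 0, N = 4/sqrt(16*u^2 + 16*v^2 + 1).
Assemble K = (LN − M²)/(EG − F²) = 16/(256*u^4 + 512*u^2*v^2 + 32*u^2 + 256*v^4 + 32*v^2 + 1). At (u, v) = (1/2, -3/2): K = 16/1681.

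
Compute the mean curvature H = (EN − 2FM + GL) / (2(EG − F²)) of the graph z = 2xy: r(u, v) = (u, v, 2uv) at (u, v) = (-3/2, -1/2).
H = -6*sqrt(11)/121

With E = 4*v^2 + 1, F = 4*u*v, G = 4*u^2 + 1, L = 0, M = 2/sqrt(4*u^2 + 4*v^2 + 1), N = 0, assemble
  H = (EN − 2FM + GL) / (2(EG − F²)) = -8*u*v/(4*u^2 + 4*v^2 + 1)^(3/2).
At (u, v) = (-3/2, -1/2): H = -6*sqrt(11)/121.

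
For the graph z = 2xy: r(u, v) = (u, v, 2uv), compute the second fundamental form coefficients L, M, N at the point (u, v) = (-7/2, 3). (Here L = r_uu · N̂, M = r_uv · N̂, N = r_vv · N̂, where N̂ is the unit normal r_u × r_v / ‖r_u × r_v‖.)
L = 0;  M = sqrt(86)/43;  N = 0

Compute the unit normal N̂(u, v) = (-2*v/sqrt(4*u^2 + 4*v^2 + 1), -2*u/sqrt(4*u^2 + 4*v^2 + 1), 1/sqrt(4*u^2 + 4*v^2 + 1)), and the second partials r_uu, r_uv, r_vv. Take dot products:
  L(u, v) = r_uu · N̂ = 0,
  M(u, v) = r_uv · N̂ = 2/sqrt(4*u^2 + 4*v^2 + 1),
  N(u, v) = r_vv · N̂ = 0.
Evaluating at (u, v) = (-7/2, 3):
  L = 0, M = sqrt(86)/43, N = 0.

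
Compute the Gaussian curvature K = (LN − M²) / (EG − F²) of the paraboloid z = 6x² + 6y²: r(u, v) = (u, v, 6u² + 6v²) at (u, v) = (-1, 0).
K = 144/21025

Coefficients of the first fundamental form: E = 144*u^2 + 1, F = 144*u*v, G = 144*v^2 + 1.
Coefficients of the second fundamental form: L = 12/sqrt(144*u^2 + 144*v^2 + 1), M = 0, N = 12/sqrt(144*u^2 + 144*v^2 + 1).
Assemble K = (LN − M²)/(EG − F²) = 144/(20736*u^4 + 41472*u^2*v^2 + 288*u^2 + 20736*v^4 + 288*v^2 + 1). At (u, v) = (-1, 0): K = 144/21025.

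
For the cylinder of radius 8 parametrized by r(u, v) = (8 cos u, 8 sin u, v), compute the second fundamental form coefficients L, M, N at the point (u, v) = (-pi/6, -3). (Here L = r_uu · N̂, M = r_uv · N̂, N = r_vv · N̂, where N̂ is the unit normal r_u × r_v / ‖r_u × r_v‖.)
L = -8;  M = 0;  N = 0

Compute the unit normal N̂(u, v) = (cos(u), sin(u), 0), and the second partials r_uu, r_uv, r_vv. Take dot products:
  L(u, v) = r_uu · N̂ = -8,
  M(u, v) = r_uv · N̂ = 0,
  N(u, v) = r_vv · N̂ = 0.
Evaluating at (u, v) = (-pi/6, -3):
  L = -8, M = 0, N = 0.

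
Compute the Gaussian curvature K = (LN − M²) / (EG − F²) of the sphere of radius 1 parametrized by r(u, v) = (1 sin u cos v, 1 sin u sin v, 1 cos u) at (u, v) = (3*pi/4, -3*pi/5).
K = 1

Coefficients of the first fundamental form: E = 1, F = 0, G = sin(u)^2.
Coefficients of the second fundamental form: L = -sin(u)/Abs(sin(u)), M = 0, N = -sin(u)^3/Abs(sin(u)).
Assemble K = (LN − M²)/(EG − F²) = 1. At (u, v) = (3*pi/4, -3*pi/5): K = 1.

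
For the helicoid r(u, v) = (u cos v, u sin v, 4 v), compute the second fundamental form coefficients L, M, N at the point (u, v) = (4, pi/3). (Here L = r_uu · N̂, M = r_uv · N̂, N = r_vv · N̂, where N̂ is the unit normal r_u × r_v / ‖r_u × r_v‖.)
L = 0;  M = -sqrt(2)/2;  N = 0

Compute the unit normal N̂(u, v) = (4*sin(v)/sqrt(u^2 + 16), -4*cos(v)/sqrt(u^2 + 16), u/sqrt(u^2 + 16)), and the second partials r_uu, r_uv, r_vv. Take dot products:
  L(u, v) = r_uu · N̂ = 0,
  M(u, v) = r_uv · N̂ = -4/sqrt(u^2 + 16),
  N(u, v) = r_vv · N̂ = 0.
Evaluating at (u, v) = (4, pi/3):
  L = 0, M = -sqrt(2)/2, N = 0.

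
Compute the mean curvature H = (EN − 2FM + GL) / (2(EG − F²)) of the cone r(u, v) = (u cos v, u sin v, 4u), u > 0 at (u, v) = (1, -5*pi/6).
H = 2*sqrt(17)/17

With E = 17, F = 0, G = u^2, L = 0, M = 0, N = 4*sqrt(17)*u^2/(17*Abs(u)), assemble
  H = (EN − 2FM + GL) / (2(EG − F²)) = 2*sqrt(17)/(17*Abs(u)).
At (u, v) = (1, -5*pi/6): H = 2*sqrt(17)/17.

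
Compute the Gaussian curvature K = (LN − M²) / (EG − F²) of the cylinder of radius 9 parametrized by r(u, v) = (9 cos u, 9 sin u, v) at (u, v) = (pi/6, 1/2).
K = 0

Coefficients of the first fundamental form: E = 81, F = 0, G = 1.
Coefficients of the second fundamental form: L = -9, M = 0, N = 0.
Assemble K = (LN − M²)/(EG − F²) = 0. At (u, v) = (pi/6, 1/2): K = 0.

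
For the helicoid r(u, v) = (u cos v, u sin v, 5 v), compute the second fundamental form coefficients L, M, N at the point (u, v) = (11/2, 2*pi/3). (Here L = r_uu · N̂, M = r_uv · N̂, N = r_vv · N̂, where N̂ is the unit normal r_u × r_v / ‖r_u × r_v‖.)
L = 0;  M = -10*sqrt(221)/221;  N = 0

Compute the unit normal N̂(u, v) = (5*sin(v)/sqrt(u^2 + 25), -5*cos(v)/sqrt(u^2 + 25), u/sqrt(u^2 + 25)), and the second partials r_uu, r_uv, r_vv. Take dot products:
  L(u, v) = r_uu · N̂ = 0,
  M(u, v) = r_uv · N̂ = -5/sqrt(u^2 + 25),
  N(u, v) = r_vv · N̂ = 0.
Evaluating at (u, v) = (11/2, 2*pi/3):
  L = 0, M = -10*sqrt(221)/221, N = 0.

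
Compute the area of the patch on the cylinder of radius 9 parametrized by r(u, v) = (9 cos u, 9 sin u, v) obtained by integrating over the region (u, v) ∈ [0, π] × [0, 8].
Area = 72*pi

Area = ∫∫ √(EG − F²) du dv with √(EG − F²) = 9. Integrating over [0, π] × [0, 8] gives 72*pi.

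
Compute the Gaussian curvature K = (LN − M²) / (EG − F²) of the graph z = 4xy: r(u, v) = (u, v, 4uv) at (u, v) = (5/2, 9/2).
K = -16/180625

Coefficients of the first fundamental form: E = 16*v^2 + 1, F = 16*u*v, G = 16*u^2 + 1.
Coefficients of the second fundamental form: L = 0, M = 4/sqrt(16*u^2 + 16*v^2 + 1), N = 0.
Assemble K = (LN − M²)/(EG − F²) = -16/(256*u^4 + 512*u^2*v^2 + 32*u^2 + 256*v^4 + 32*v^2 + 1). At (u, v) = (5/2, 9/2): K = -16/180625.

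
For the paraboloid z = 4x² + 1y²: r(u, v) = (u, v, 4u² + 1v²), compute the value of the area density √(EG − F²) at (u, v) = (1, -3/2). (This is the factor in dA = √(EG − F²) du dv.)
√(EG − F²)|_{(1, -3/2)} = sqrt(74)

E = 64*u^2 + 1, F = 16*u*v, G = 4*v^2 + 1, so EG − F² = 64*u^2 + 4*v^2 + 1. Taking the positive square root: √(EG − F²) = sqrt(64*u^2 + 4*v^2 + 1). At (u, v) = (1, -3/2): sqrt(74).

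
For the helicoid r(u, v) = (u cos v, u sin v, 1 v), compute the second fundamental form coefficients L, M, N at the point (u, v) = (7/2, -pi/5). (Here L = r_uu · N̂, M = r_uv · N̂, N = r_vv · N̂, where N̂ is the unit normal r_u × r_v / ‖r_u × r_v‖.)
L = 0;  M = -2*sqrt(53)/53;  N = 0

Compute the unit normal N̂(u, v) = (sin(v)/sqrt(u^2 + 1), -cos(v)/sqrt(u^2 + 1), u/sqrt(u^2 + 1)), and the second partials r_uu, r_uv, r_vv. Take dot products:
  L(u, v) = r_uu · N̂ = 0,
  M(u, v) = r_uv · N̂ = -1/sqrt(u^2 + 1),
  N(u, v) = r_vv · N̂ = 0.
Evaluating at (u, v) = (7/2, -pi/5):
  L = 0, M = -2*sqrt(53)/53, N = 0.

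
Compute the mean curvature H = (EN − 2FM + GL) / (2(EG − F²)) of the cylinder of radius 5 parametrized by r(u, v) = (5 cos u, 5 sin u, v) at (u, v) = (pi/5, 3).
H = -1/10

With E = 25, F = 0, G = 1, L = -5, M = 0, N = 0, assemble
  H = (EN − 2FM + GL) / (2(EG − F²)) = -1/10.
At (u, v) = (pi/5, 3): H = -1/10.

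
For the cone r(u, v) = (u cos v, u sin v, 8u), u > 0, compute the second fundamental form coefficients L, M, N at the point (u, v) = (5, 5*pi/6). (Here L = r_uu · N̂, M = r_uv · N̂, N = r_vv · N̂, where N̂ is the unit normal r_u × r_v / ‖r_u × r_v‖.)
L = 0;  M = 0;  N = 8*sqrt(65)/13

Compute the unit normal N̂(u, v) = (-8*sqrt(65)*u*cos(v)/(65*Abs(u)), -8*sqrt(65)*u*sin(v)/(65*Abs(u)), sqrt(65)*u/(65*Abs(u))), and the second partials r_uu, r_uv, r_vv. Take dot products:
  L(u, v) = r_uu · N̂ = 0,
  M(u, v) = r_uv · N̂ = 0,
  N(u, v) = r_vv · N̂ = 8*sqrt(65)*u^2/(65*Abs(u)).
Evaluating at (u, v) = (5, 5*pi/6):
  L = 0, M = 0, N = 8*sqrt(65)/13.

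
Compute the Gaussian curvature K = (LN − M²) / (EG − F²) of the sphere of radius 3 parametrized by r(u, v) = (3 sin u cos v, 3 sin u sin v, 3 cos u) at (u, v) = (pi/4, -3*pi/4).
K = 1/9

Coefficients of the first fundamental form: E = 9, F = 0, G = 9*sin(u)^2.
Coefficients of the second fundamental form: L = -3*sin(u)/Abs(sin(u)), M = 0, N = -3*sin(u)^3/Abs(sin(u)).
Assemble K = (LN − M²)/(EG − F²) = 1/9. At (u, v) = (pi/4, -3*pi/4): K = 1/9.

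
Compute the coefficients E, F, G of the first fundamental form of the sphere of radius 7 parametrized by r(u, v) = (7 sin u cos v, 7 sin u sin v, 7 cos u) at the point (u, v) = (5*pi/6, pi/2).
E = 49;  F = 0;  G = 49/4

Partials: r_u = (7*cos(u)*cos(v), 7*sin(v)*cos(u), -7*sin(u)), r_v = (-7*sin(u)*sin(v), 7*sin(u)*cos(v), 0). As functions of (u, v):
  E = r_u · r_u = 49,
  F = r_u · r_v = 0,
  G = r_v · r_v = 49*sin(u)^2.
Evaluating at (u, v) = (5*pi/6, pi/2): E = 49, F = 0, G = 49/4.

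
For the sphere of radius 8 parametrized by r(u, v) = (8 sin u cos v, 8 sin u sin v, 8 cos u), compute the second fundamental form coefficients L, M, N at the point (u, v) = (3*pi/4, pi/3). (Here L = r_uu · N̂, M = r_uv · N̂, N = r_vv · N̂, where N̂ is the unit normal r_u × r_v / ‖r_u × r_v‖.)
L = -8;  M = 0;  N = -4

Compute the unit normal N̂(u, v) = (sin(u)^2*cos(v)/Abs(sin(u)), sin(u)^2*sin(v)/Abs(sin(u)), sin(2*u)/(2*Abs(sin(u)))), and the second partials r_uu, r_uv, r_vv. Take dot products:
  L(u, v) = r_uu · N̂ = -8*sin(u)/Abs(sin(u)),
  M(u, v) = r_uv · N̂ = 0,
  N(u, v) = r_vv · N̂ = -8*sin(u)^3/Abs(sin(u)).
Evaluating at (u, v) = (3*pi/4, pi/3):
  L = -8, M = 0, N = -4.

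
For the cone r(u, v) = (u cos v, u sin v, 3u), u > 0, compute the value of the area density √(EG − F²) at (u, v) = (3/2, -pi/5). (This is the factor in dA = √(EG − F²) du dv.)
√(EG − F²)|_{(3/2, -pi/5)} = 3*sqrt(10)/2

E = 10, F = 0, G = u^2, so EG − F² = 10*u^2. Taking the positive square root: √(EG − F²) = sqrt(10)*Abs(u). At (u, v) = (3/2, -pi/5): 3*sqrt(10)/2.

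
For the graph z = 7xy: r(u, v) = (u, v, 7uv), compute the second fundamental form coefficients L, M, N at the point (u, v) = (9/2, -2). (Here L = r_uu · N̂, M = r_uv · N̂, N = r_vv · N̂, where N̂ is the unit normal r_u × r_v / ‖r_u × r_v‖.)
L = 0;  M = 14*sqrt(4757)/4757;  N = 0

Compute the unit normal N̂(u, v) = (-7*v/sqrt(49*u^2 + 49*v^2 + 1), -7*u/sqrt(49*u^2 + 49*v^2 + 1), 1/sqrt(49*u^2 + 49*v^2 + 1)), and the second partials r_uu, r_uv, r_vv. Take dot products:
  L(u, v) = r_uu · N̂ = 0,
  M(u, v) = r_uv · N̂ = 7/sqrt(49*u^2 + 49*v^2 + 1),
  N(u, v) = r_vv · N̂ = 0.
Evaluating at (u, v) = (9/2, -2):
  L = 0, M = 14*sqrt(4757)/4757, N = 0.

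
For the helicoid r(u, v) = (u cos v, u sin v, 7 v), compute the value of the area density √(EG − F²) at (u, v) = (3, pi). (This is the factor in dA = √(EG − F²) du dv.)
√(EG − F²)|_{(3, pi)} = sqrt(58)

E = 1, F = 0, G = u^2 + 49, so EG − F² = u^2 + 49. Taking the positive square root: √(EG − F²) = sqrt(u^2 + 49). At (u, v) = (3, pi): sqrt(58).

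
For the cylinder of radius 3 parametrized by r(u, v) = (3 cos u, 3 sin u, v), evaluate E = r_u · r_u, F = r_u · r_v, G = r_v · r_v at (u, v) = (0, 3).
E = 9;  F = 0;  G = 1

Partials: r_u = (-3*sin(u), 3*cos(u), 0), r_v = (0, 0, 1). As functions of (u, v):
  E = r_u · r_u = 9,
  F = r_u · r_v = 0,
  G = r_v · r_v = 1.
Evaluating at (u, v) = (0, 3): E = 9, F = 0, G = 1.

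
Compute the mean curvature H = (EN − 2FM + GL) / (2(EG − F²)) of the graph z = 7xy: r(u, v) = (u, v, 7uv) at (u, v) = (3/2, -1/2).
H = 1029*sqrt(494)/122018

With E = 49*v^2 + 1, F = 49*u*v, G = 49*u^2 + 1, L = 0, M = 7/sqrt(49*u^2 + 49*v^2 + 1), N = 0, assemble
  H = (EN − 2FM + GL) / (2(EG − F²)) = -343*u*v/(49*u^2 + 49*v^2 + 1)^(3/2).
At (u, v) = (3/2, -1/2): H = 1029*sqrt(494)/122018.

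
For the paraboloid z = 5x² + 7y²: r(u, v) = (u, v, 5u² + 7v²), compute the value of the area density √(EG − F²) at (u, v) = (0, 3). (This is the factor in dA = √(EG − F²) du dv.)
√(EG − F²)|_{(0, 3)} = sqrt(1765)

E = 100*u^2 + 1, F = 140*u*v, G = 196*v^2 + 1, so EG − F² = 100*u^2 + 196*v^2 + 1. Taking the positive square root: √(EG − F²) = sqrt(100*u^2 + 196*v^2 + 1). At (u, v) = (0, 3): sqrt(1765).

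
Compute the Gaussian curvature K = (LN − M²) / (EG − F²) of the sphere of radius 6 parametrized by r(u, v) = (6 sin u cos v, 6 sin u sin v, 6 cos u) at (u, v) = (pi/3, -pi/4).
K = 1/36

Coefficients of the first fundamental form: E = 36, F = 0, G = 36*sin(u)^2.
Coefficients of the second fundamental form: L = -6*sin(u)/Abs(sin(u)), M = 0, N = -6*sin(u)^3/Abs(sin(u)).
Assemble K = (LN − M²)/(EG − F²) = 1/36. At (u, v) = (pi/3, -pi/4): K = 1/36.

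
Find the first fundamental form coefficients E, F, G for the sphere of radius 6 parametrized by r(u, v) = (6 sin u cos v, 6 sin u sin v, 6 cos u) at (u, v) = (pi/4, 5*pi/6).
E = 36;  F = 0;  G = 18

Partials: r_u = (6*cos(u)*cos(v), 6*sin(v)*cos(u), -6*sin(u)), r_v = (-6*sin(u)*sin(v), 6*sin(u)*cos(v), 0). As functions of (u, v):
  E = r_u · r_u = 36,
  F = r_u · r_v = 0,
  G = r_v · r_v = 36*sin(u)^2.
Evaluating at (u, v) = (pi/4, 5*pi/6): E = 36, F = 0, G = 18.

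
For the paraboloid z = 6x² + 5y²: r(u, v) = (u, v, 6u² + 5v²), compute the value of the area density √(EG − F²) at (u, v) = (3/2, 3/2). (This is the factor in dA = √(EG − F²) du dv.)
√(EG − F²)|_{(3/2, 3/2)} = 5*sqrt(22)

E = 144*u^2 + 1, F = 120*u*v, G = 100*v^2 + 1, so EG − F² = 144*u^2 + 100*v^2 + 1. Taking the positive square root: √(EG − F²) = sqrt(144*u^2 + 100*v^2 + 1). At (u, v) = (3/2, 3/2): 5*sqrt(22).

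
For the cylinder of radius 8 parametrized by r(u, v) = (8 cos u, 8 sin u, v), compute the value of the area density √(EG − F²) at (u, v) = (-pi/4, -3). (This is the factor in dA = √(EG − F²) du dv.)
√(EG − F²)|_{(-pi/4, -3)} = 8

E = 64, F = 0, G = 1, so EG − F² = 64. Taking the positive square root: √(EG − F²) = 8. At (u, v) = (-pi/4, -3): 8.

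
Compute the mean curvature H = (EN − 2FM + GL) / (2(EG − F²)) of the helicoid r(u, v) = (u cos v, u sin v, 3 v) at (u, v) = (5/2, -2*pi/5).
H = 0

With E = 1, F = 0, G = u^2 + 9, L = 0, M = -3/sqrt(u^2 + 9), N = 0, assemble
  H = (EN − 2FM + GL) / (2(EG − F²)) = 0.
At (u, v) = (5/2, -2*pi/5): H = 0.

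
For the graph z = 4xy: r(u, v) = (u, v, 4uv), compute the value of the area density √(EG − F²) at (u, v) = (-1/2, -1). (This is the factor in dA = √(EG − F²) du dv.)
√(EG − F²)|_{(-1/2, -1)} = sqrt(21)

E = 16*v^2 + 1, F = 16*u*v, G = 16*u^2 + 1, so EG − F² = 16*u^2 + 16*v^2 + 1. Taking the positive square root: √(EG − F²) = sqrt(16*u^2 + 16*v^2 + 1). At (u, v) = (-1/2, -1): sqrt(21).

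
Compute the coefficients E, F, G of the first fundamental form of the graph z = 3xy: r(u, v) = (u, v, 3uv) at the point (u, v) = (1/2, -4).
E = 145;  F = -18;  G = 13/4

Partials: r_u = (1, 0, 3*v), r_v = (0, 1, 3*u). As functions of (u, v):
  E = r_u · r_u = 9*v^2 + 1,
  F = r_u · r_v = 9*u*v,
  G = r_v · r_v = 9*u^2 + 1.
Evaluating at (u, v) = (1/2, -4): E = 145, F = -18, G = 13/4.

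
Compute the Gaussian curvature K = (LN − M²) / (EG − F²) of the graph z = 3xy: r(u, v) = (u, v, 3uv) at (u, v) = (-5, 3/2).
K = -144/970225

Coefficients of the first fundamental form: E = 9*v^2 + 1, F = 9*u*v, G = 9*u^2 + 1.
Coefficients of the second fundamental form: L = 0, M = 3/sqrt(9*u^2 + 9*v^2 + 1), N = 0.
Assemble K = (LN − M²)/(EG − F²) = -9/(81*u^4 + 162*u^2*v^2 + 18*u^2 + 81*v^4 + 18*v^2 + 1). At (u, v) = (-5, 3/2): K = -144/970225.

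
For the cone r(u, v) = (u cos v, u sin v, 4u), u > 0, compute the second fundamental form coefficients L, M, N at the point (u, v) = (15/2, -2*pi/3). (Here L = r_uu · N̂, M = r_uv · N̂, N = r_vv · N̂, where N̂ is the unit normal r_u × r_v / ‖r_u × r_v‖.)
L = 0;  M = 0;  N = 30*sqrt(17)/17

Compute the unit normal N̂(u, v) = (-4*sqrt(17)*u*cos(v)/(17*Abs(u)), -4*sqrt(17)*u*sin(v)/(17*Abs(u)), sqrt(17)*u/(17*Abs(u))), and the second partials r_uu, r_uv, r_vv. Take dot products:
  L(u, v) = r_uu · N̂ = 0,
  M(u, v) = r_uv · N̂ = 0,
  N(u, v) = r_vv · N̂ = 4*sqrt(17)*u^2/(17*Abs(u)).
Evaluating at (u, v) = (15/2, -2*pi/3):
  L = 0, M = 0, N = 30*sqrt(17)/17.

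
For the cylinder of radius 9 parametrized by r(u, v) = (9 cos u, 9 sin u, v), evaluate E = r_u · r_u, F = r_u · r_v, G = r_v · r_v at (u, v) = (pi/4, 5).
E = 81;  F = 0;  G = 1

Partials: r_u = (-9*sin(u), 9*cos(u), 0), r_v = (0, 0, 1). As functions of (u, v):
  E = r_u · r_u = 81,
  F = r_u · r_v = 0,
  G = r_v · r_v = 1.
Evaluating at (u, v) = (pi/4, 5): E = 81, F = 0, G = 1.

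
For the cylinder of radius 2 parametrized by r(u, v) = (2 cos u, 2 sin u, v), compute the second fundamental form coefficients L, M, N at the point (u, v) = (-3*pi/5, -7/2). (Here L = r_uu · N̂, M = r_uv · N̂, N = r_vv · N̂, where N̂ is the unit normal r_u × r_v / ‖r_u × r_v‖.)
L = -2;  M = 0;  N = 0

Compute the unit normal N̂(u, v) = (cos(u), sin(u), 0), and the second partials r_uu, r_uv, r_vv. Take dot products:
  L(u, v) = r_uu · N̂ = -2,
  M(u, v) = r_uv · N̂ = 0,
  N(u, v) = r_vv · N̂ = 0.
Evaluating at (u, v) = (-3*pi/5, -7/2):
  L = -2, M = 0, N = 0.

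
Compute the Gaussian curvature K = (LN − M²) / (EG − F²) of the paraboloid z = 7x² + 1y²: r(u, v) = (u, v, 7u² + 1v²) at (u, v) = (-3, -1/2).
K = 7/779689

Coefficients of the first fundamental form: E = 196*u^2 + 1, F = 28*u*v, G = 4*v^2 + 1.
Coefficients of the second fundamental form: L = 14/sqrt(196*u^2 + 4*v^2 + 1), M = 0, N = 2/sqrt(196*u^2 + 4*v^2 + 1).
Assemble K = (LN − M²)/(EG − F²) = 28/(38416*u^4 + 1568*u^2*v^2 + 392*u^2 + 16*v^4 + 8*v^2 + 1). At (u, v) = (-3, -1/2): K = 7/779689.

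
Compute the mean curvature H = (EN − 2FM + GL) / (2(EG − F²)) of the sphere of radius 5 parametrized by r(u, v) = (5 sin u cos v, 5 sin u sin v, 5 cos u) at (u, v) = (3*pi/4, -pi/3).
H = -1/5

With E = 25, F = 0, G = 25*sin(u)^2, L = -5*sin(u)/Abs(sin(u)), M = 0, N = -5*sin(u)^3/Abs(sin(u)), assemble
  H = (EN − 2FM + GL) / (2(EG − F²)) = -sin(u)/(5*Abs(sin(u))).
At (u, v) = (3*pi/4, -pi/3): H = -1/5.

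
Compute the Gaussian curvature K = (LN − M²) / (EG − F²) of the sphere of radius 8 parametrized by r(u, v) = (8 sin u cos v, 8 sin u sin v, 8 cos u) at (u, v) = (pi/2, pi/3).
K = 1/64

Coefficients of the first fundamental form: E = 64, F = 0, G = 64*sin(u)^2.
Coefficients of the second fundamental form: L = -8*sin(u)/Abs(sin(u)), M = 0, N = -8*sin(u)^3/Abs(sin(u)).
Assemble K = (LN − M²)/(EG − F²) = 1/64. At (u, v) = (pi/2, pi/3): K = 1/64.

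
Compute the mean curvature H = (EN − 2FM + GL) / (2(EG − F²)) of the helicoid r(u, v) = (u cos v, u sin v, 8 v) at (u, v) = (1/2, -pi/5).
H = 0

With E = 1, F = 0, G = u^2 + 64, L = 0, M = -8/sqrt(u^2 + 64), N = 0, assemble
  H = (EN − 2FM + GL) / (2(EG − F²)) = 0.
At (u, v) = (1/2, -pi/5): H = 0.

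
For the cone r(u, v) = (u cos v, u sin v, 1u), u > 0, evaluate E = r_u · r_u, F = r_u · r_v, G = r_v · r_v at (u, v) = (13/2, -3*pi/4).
E = 2;  F = 0;  G = 169/4

Partials: r_u = (cos(v), sin(v), 1), r_v = (-u*sin(v), u*cos(v), 0). As functions of (u, v):
  E = r_u · r_u = 2,
  F = r_u · r_v = 0,
  G = r_v · r_v = u^2.
Evaluating at (u, v) = (13/2, -3*pi/4): E = 2, F = 0, G = 169/4.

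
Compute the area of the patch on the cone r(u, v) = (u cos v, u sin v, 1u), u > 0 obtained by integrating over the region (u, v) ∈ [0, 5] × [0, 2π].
Area = 25*sqrt(2)*pi

Area = ∫∫ √(EG − F²) du dv with √(EG − F²) = sqrt(2)*Abs(u). Integrating over [0, 5] × [0, 2π] gives 25*sqrt(2)*pi.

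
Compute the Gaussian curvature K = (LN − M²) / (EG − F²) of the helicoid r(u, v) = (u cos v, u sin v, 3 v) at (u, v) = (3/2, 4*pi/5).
K = -16/225

Coefficients of the first fundamental form: E = 1, F = 0, G = u^2 + 9.
Coefficients of the second fundamental form: L = 0, M = -3/sqrt(u^2 + 9), N = 0.
Assemble K = (LN − M²)/(EG − F²) = -9/(u^2 + 9)^2. At (u, v) = (3/2, 4*pi/5): K = -16/225.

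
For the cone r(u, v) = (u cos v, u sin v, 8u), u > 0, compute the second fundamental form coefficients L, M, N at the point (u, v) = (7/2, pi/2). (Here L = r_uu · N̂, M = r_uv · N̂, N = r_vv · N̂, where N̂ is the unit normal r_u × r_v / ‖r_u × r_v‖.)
L = 0;  M = 0;  N = 28*sqrt(65)/65

Compute the unit normal N̂(u, v) = (-8*sqrt(65)*u*cos(v)/(65*Abs(u)), -8*sqrt(65)*u*sin(v)/(65*Abs(u)), sqrt(65)*u/(65*Abs(u))), and the second partials r_uu, r_uv, r_vv. Take dot products:
  L(u, v) = r_uu · N̂ = 0,
  M(u, v) = r_uv · N̂ = 0,
  N(u, v) = r_vv · N̂ = 8*sqrt(65)*u^2/(65*Abs(u)).
Evaluating at (u, v) = (7/2, pi/2):
  L = 0, M = 0, N = 28*sqrt(65)/65.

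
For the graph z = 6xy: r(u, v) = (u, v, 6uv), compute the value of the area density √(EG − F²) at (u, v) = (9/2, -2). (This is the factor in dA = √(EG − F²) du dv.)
√(EG − F²)|_{(9/2, -2)} = sqrt(874)

E = 36*v^2 + 1, F = 36*u*v, G = 36*u^2 + 1, so EG − F² = 36*u^2 + 36*v^2 + 1. Taking the positive square root: √(EG − F²) = sqrt(36*u^2 + 36*v^2 + 1). At (u, v) = (9/2, -2): sqrt(874).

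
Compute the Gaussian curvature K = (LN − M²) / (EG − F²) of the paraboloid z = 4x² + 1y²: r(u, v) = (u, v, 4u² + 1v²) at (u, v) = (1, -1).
K = 16/4761

Coefficients of the first fundamental form: E = 64*u^2 + 1, F = 16*u*v, G = 4*v^2 + 1.
Coefficients of the second fundamental form: L = 8/sqrt(64*u^2 + 4*v^2 + 1), M = 0, N = 2/sqrt(64*u^2 + 4*v^2 + 1).
Assemble K = (LN − M²)/(EG − F²) = 16/(4096*u^4 + 512*u^2*v^2 + 128*u^2 + 16*v^4 + 8*v^2 + 1). At (u, v) = (1, -1): K = 16/4761.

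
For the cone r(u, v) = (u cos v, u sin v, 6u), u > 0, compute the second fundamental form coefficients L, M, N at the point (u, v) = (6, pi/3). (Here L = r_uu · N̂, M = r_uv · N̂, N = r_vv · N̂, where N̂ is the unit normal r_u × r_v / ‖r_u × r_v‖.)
L = 0;  M = 0;  N = 36*sqrt(37)/37

Compute the unit normal N̂(u, v) = (-6*sqrt(37)*u*cos(v)/(37*Abs(u)), -6*sqrt(37)*u*sin(v)/(37*Abs(u)), sqrt(37)*u/(37*Abs(u))), and the second partials r_uu, r_uv, r_vv. Take dot products:
  L(u, v) = r_uu · N̂ = 0,
  M(u, v) = r_uv · N̂ = 0,
  N(u, v) = r_vv · N̂ = 6*sqrt(37)*u^2/(37*Abs(u)).
Evaluating at (u, v) = (6, pi/3):
  L = 0, M = 0, N = 36*sqrt(37)/37.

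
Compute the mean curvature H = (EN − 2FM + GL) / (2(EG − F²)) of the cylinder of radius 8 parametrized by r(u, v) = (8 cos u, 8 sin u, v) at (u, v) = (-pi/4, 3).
H = -1/16

With E = 64, F = 0, G = 1, L = -8, M = 0, N = 0, assemble
  H = (EN − 2FM + GL) / (2(EG − F²)) = -1/16.
At (u, v) = (-pi/4, 3): H = -1/16.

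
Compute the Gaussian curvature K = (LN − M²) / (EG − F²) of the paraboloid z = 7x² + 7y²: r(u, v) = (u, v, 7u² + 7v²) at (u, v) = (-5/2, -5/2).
K = 196/6007401

Coefficients of the first fundamental form: E = 196*u^2 + 1, F = 196*u*v, G = 196*v^2 + 1.
Coefficients of the second fundamental form: L = 14/sqrt(196*u^2 + 196*v^2 + 1), M = 0, N = 14/sqrt(196*u^2 + 196*v^2 + 1).
Assemble K = (LN − M²)/(EG − F²) = 196/(38416*u^4 + 76832*u^2*v^2 + 392*u^2 + 38416*v^4 + 392*v^2 + 1). At (u, v) = (-5/2, -5/2): K = 196/6007401.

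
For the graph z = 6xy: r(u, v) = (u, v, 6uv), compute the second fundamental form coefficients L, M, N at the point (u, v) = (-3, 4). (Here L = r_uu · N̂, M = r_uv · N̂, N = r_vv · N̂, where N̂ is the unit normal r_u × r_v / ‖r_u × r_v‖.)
L = 0;  M = 6*sqrt(901)/901;  N = 0

Compute the unit normal N̂(u, v) = (-6*v/sqrt(36*u^2 + 36*v^2 + 1), -6*u/sqrt(36*u^2 + 36*v^2 + 1), 1/sqrt(36*u^2 + 36*v^2 + 1)), and the second partials r_uu, r_uv, r_vv. Take dot products:
  L(u, v) = r_uu · N̂ = 0,
  M(u, v) = r_uv · N̂ = 6/sqrt(36*u^2 + 36*v^2 + 1),
  N(u, v) = r_vv · N̂ = 0.
Evaluating at (u, v) = (-3, 4):
  L = 0, M = 6*sqrt(901)/901, N = 0.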